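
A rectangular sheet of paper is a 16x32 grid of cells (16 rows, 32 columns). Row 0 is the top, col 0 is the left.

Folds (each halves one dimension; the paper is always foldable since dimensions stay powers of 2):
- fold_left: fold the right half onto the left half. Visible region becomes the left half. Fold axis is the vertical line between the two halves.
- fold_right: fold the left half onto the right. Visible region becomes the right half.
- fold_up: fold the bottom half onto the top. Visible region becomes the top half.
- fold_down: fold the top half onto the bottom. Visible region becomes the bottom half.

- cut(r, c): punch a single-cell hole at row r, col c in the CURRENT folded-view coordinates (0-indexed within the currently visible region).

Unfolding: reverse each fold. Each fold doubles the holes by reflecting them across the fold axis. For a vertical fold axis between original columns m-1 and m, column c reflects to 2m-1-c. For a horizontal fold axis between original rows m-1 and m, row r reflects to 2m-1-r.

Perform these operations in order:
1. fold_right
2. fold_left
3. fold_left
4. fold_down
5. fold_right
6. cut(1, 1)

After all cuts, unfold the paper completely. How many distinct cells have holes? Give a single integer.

Answer: 32

Derivation:
Op 1 fold_right: fold axis v@16; visible region now rows[0,16) x cols[16,32) = 16x16
Op 2 fold_left: fold axis v@24; visible region now rows[0,16) x cols[16,24) = 16x8
Op 3 fold_left: fold axis v@20; visible region now rows[0,16) x cols[16,20) = 16x4
Op 4 fold_down: fold axis h@8; visible region now rows[8,16) x cols[16,20) = 8x4
Op 5 fold_right: fold axis v@18; visible region now rows[8,16) x cols[18,20) = 8x2
Op 6 cut(1, 1): punch at orig (9,19); cuts so far [(9, 19)]; region rows[8,16) x cols[18,20) = 8x2
Unfold 1 (reflect across v@18): 2 holes -> [(9, 16), (9, 19)]
Unfold 2 (reflect across h@8): 4 holes -> [(6, 16), (6, 19), (9, 16), (9, 19)]
Unfold 3 (reflect across v@20): 8 holes -> [(6, 16), (6, 19), (6, 20), (6, 23), (9, 16), (9, 19), (9, 20), (9, 23)]
Unfold 4 (reflect across v@24): 16 holes -> [(6, 16), (6, 19), (6, 20), (6, 23), (6, 24), (6, 27), (6, 28), (6, 31), (9, 16), (9, 19), (9, 20), (9, 23), (9, 24), (9, 27), (9, 28), (9, 31)]
Unfold 5 (reflect across v@16): 32 holes -> [(6, 0), (6, 3), (6, 4), (6, 7), (6, 8), (6, 11), (6, 12), (6, 15), (6, 16), (6, 19), (6, 20), (6, 23), (6, 24), (6, 27), (6, 28), (6, 31), (9, 0), (9, 3), (9, 4), (9, 7), (9, 8), (9, 11), (9, 12), (9, 15), (9, 16), (9, 19), (9, 20), (9, 23), (9, 24), (9, 27), (9, 28), (9, 31)]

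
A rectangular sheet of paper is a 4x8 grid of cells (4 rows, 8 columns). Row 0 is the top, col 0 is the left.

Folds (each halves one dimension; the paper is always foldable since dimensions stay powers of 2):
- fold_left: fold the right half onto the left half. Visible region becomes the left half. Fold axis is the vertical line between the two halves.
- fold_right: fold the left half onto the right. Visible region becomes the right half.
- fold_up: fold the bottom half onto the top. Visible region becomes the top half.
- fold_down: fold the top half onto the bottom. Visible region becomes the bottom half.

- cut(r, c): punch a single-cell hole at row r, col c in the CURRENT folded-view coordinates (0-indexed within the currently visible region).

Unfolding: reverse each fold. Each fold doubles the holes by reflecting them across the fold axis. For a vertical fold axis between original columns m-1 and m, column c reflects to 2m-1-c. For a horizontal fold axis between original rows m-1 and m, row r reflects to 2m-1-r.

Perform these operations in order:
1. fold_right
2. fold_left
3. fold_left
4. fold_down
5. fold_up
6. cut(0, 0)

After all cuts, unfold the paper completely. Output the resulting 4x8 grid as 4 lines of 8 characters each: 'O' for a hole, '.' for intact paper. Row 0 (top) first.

Answer: OOOOOOOO
OOOOOOOO
OOOOOOOO
OOOOOOOO

Derivation:
Op 1 fold_right: fold axis v@4; visible region now rows[0,4) x cols[4,8) = 4x4
Op 2 fold_left: fold axis v@6; visible region now rows[0,4) x cols[4,6) = 4x2
Op 3 fold_left: fold axis v@5; visible region now rows[0,4) x cols[4,5) = 4x1
Op 4 fold_down: fold axis h@2; visible region now rows[2,4) x cols[4,5) = 2x1
Op 5 fold_up: fold axis h@3; visible region now rows[2,3) x cols[4,5) = 1x1
Op 6 cut(0, 0): punch at orig (2,4); cuts so far [(2, 4)]; region rows[2,3) x cols[4,5) = 1x1
Unfold 1 (reflect across h@3): 2 holes -> [(2, 4), (3, 4)]
Unfold 2 (reflect across h@2): 4 holes -> [(0, 4), (1, 4), (2, 4), (3, 4)]
Unfold 3 (reflect across v@5): 8 holes -> [(0, 4), (0, 5), (1, 4), (1, 5), (2, 4), (2, 5), (3, 4), (3, 5)]
Unfold 4 (reflect across v@6): 16 holes -> [(0, 4), (0, 5), (0, 6), (0, 7), (1, 4), (1, 5), (1, 6), (1, 7), (2, 4), (2, 5), (2, 6), (2, 7), (3, 4), (3, 5), (3, 6), (3, 7)]
Unfold 5 (reflect across v@4): 32 holes -> [(0, 0), (0, 1), (0, 2), (0, 3), (0, 4), (0, 5), (0, 6), (0, 7), (1, 0), (1, 1), (1, 2), (1, 3), (1, 4), (1, 5), (1, 6), (1, 7), (2, 0), (2, 1), (2, 2), (2, 3), (2, 4), (2, 5), (2, 6), (2, 7), (3, 0), (3, 1), (3, 2), (3, 3), (3, 4), (3, 5), (3, 6), (3, 7)]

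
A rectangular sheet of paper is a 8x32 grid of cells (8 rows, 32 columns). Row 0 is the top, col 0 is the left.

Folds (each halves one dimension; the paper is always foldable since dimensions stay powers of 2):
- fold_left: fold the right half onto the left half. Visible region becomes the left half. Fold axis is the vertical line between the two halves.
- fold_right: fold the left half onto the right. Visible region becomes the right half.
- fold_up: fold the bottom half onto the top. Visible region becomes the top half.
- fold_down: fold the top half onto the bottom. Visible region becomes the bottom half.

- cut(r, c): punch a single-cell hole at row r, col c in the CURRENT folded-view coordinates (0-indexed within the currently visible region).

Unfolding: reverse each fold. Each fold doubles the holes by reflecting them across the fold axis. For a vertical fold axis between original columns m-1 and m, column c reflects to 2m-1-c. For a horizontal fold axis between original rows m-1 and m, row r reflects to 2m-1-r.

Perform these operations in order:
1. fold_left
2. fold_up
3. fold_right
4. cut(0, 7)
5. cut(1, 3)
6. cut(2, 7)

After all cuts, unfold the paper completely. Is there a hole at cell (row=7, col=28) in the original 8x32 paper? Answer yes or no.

Op 1 fold_left: fold axis v@16; visible region now rows[0,8) x cols[0,16) = 8x16
Op 2 fold_up: fold axis h@4; visible region now rows[0,4) x cols[0,16) = 4x16
Op 3 fold_right: fold axis v@8; visible region now rows[0,4) x cols[8,16) = 4x8
Op 4 cut(0, 7): punch at orig (0,15); cuts so far [(0, 15)]; region rows[0,4) x cols[8,16) = 4x8
Op 5 cut(1, 3): punch at orig (1,11); cuts so far [(0, 15), (1, 11)]; region rows[0,4) x cols[8,16) = 4x8
Op 6 cut(2, 7): punch at orig (2,15); cuts so far [(0, 15), (1, 11), (2, 15)]; region rows[0,4) x cols[8,16) = 4x8
Unfold 1 (reflect across v@8): 6 holes -> [(0, 0), (0, 15), (1, 4), (1, 11), (2, 0), (2, 15)]
Unfold 2 (reflect across h@4): 12 holes -> [(0, 0), (0, 15), (1, 4), (1, 11), (2, 0), (2, 15), (5, 0), (5, 15), (6, 4), (6, 11), (7, 0), (7, 15)]
Unfold 3 (reflect across v@16): 24 holes -> [(0, 0), (0, 15), (0, 16), (0, 31), (1, 4), (1, 11), (1, 20), (1, 27), (2, 0), (2, 15), (2, 16), (2, 31), (5, 0), (5, 15), (5, 16), (5, 31), (6, 4), (6, 11), (6, 20), (6, 27), (7, 0), (7, 15), (7, 16), (7, 31)]
Holes: [(0, 0), (0, 15), (0, 16), (0, 31), (1, 4), (1, 11), (1, 20), (1, 27), (2, 0), (2, 15), (2, 16), (2, 31), (5, 0), (5, 15), (5, 16), (5, 31), (6, 4), (6, 11), (6, 20), (6, 27), (7, 0), (7, 15), (7, 16), (7, 31)]

Answer: no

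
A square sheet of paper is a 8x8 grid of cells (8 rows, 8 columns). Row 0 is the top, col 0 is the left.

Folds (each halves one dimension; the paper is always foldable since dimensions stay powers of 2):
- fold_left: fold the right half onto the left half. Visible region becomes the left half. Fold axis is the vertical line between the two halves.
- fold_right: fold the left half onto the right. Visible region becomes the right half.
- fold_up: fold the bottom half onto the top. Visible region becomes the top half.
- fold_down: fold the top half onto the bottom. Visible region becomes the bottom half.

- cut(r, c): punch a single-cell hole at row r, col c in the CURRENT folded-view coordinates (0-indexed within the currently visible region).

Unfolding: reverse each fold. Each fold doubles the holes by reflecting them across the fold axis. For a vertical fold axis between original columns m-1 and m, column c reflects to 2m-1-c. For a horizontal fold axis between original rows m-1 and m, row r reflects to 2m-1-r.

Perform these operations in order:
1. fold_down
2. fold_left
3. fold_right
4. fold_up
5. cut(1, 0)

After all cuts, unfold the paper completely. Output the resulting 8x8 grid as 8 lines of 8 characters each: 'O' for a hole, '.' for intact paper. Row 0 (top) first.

Op 1 fold_down: fold axis h@4; visible region now rows[4,8) x cols[0,8) = 4x8
Op 2 fold_left: fold axis v@4; visible region now rows[4,8) x cols[0,4) = 4x4
Op 3 fold_right: fold axis v@2; visible region now rows[4,8) x cols[2,4) = 4x2
Op 4 fold_up: fold axis h@6; visible region now rows[4,6) x cols[2,4) = 2x2
Op 5 cut(1, 0): punch at orig (5,2); cuts so far [(5, 2)]; region rows[4,6) x cols[2,4) = 2x2
Unfold 1 (reflect across h@6): 2 holes -> [(5, 2), (6, 2)]
Unfold 2 (reflect across v@2): 4 holes -> [(5, 1), (5, 2), (6, 1), (6, 2)]
Unfold 3 (reflect across v@4): 8 holes -> [(5, 1), (5, 2), (5, 5), (5, 6), (6, 1), (6, 2), (6, 5), (6, 6)]
Unfold 4 (reflect across h@4): 16 holes -> [(1, 1), (1, 2), (1, 5), (1, 6), (2, 1), (2, 2), (2, 5), (2, 6), (5, 1), (5, 2), (5, 5), (5, 6), (6, 1), (6, 2), (6, 5), (6, 6)]

Answer: ........
.OO..OO.
.OO..OO.
........
........
.OO..OO.
.OO..OO.
........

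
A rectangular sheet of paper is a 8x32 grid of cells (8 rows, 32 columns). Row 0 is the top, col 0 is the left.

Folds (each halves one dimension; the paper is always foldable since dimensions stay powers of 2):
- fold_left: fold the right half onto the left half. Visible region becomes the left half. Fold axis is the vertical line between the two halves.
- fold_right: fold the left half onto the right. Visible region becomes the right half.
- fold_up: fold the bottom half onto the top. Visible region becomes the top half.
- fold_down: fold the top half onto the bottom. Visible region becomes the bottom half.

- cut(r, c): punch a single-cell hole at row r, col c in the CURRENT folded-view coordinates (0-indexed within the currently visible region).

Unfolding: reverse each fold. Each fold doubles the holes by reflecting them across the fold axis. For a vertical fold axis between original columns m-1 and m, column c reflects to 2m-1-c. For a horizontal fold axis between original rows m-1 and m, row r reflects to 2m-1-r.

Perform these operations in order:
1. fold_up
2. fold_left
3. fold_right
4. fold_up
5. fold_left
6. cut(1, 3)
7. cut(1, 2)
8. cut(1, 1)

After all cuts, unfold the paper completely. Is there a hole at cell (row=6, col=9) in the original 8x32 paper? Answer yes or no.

Answer: yes

Derivation:
Op 1 fold_up: fold axis h@4; visible region now rows[0,4) x cols[0,32) = 4x32
Op 2 fold_left: fold axis v@16; visible region now rows[0,4) x cols[0,16) = 4x16
Op 3 fold_right: fold axis v@8; visible region now rows[0,4) x cols[8,16) = 4x8
Op 4 fold_up: fold axis h@2; visible region now rows[0,2) x cols[8,16) = 2x8
Op 5 fold_left: fold axis v@12; visible region now rows[0,2) x cols[8,12) = 2x4
Op 6 cut(1, 3): punch at orig (1,11); cuts so far [(1, 11)]; region rows[0,2) x cols[8,12) = 2x4
Op 7 cut(1, 2): punch at orig (1,10); cuts so far [(1, 10), (1, 11)]; region rows[0,2) x cols[8,12) = 2x4
Op 8 cut(1, 1): punch at orig (1,9); cuts so far [(1, 9), (1, 10), (1, 11)]; region rows[0,2) x cols[8,12) = 2x4
Unfold 1 (reflect across v@12): 6 holes -> [(1, 9), (1, 10), (1, 11), (1, 12), (1, 13), (1, 14)]
Unfold 2 (reflect across h@2): 12 holes -> [(1, 9), (1, 10), (1, 11), (1, 12), (1, 13), (1, 14), (2, 9), (2, 10), (2, 11), (2, 12), (2, 13), (2, 14)]
Unfold 3 (reflect across v@8): 24 holes -> [(1, 1), (1, 2), (1, 3), (1, 4), (1, 5), (1, 6), (1, 9), (1, 10), (1, 11), (1, 12), (1, 13), (1, 14), (2, 1), (2, 2), (2, 3), (2, 4), (2, 5), (2, 6), (2, 9), (2, 10), (2, 11), (2, 12), (2, 13), (2, 14)]
Unfold 4 (reflect across v@16): 48 holes -> [(1, 1), (1, 2), (1, 3), (1, 4), (1, 5), (1, 6), (1, 9), (1, 10), (1, 11), (1, 12), (1, 13), (1, 14), (1, 17), (1, 18), (1, 19), (1, 20), (1, 21), (1, 22), (1, 25), (1, 26), (1, 27), (1, 28), (1, 29), (1, 30), (2, 1), (2, 2), (2, 3), (2, 4), (2, 5), (2, 6), (2, 9), (2, 10), (2, 11), (2, 12), (2, 13), (2, 14), (2, 17), (2, 18), (2, 19), (2, 20), (2, 21), (2, 22), (2, 25), (2, 26), (2, 27), (2, 28), (2, 29), (2, 30)]
Unfold 5 (reflect across h@4): 96 holes -> [(1, 1), (1, 2), (1, 3), (1, 4), (1, 5), (1, 6), (1, 9), (1, 10), (1, 11), (1, 12), (1, 13), (1, 14), (1, 17), (1, 18), (1, 19), (1, 20), (1, 21), (1, 22), (1, 25), (1, 26), (1, 27), (1, 28), (1, 29), (1, 30), (2, 1), (2, 2), (2, 3), (2, 4), (2, 5), (2, 6), (2, 9), (2, 10), (2, 11), (2, 12), (2, 13), (2, 14), (2, 17), (2, 18), (2, 19), (2, 20), (2, 21), (2, 22), (2, 25), (2, 26), (2, 27), (2, 28), (2, 29), (2, 30), (5, 1), (5, 2), (5, 3), (5, 4), (5, 5), (5, 6), (5, 9), (5, 10), (5, 11), (5, 12), (5, 13), (5, 14), (5, 17), (5, 18), (5, 19), (5, 20), (5, 21), (5, 22), (5, 25), (5, 26), (5, 27), (5, 28), (5, 29), (5, 30), (6, 1), (6, 2), (6, 3), (6, 4), (6, 5), (6, 6), (6, 9), (6, 10), (6, 11), (6, 12), (6, 13), (6, 14), (6, 17), (6, 18), (6, 19), (6, 20), (6, 21), (6, 22), (6, 25), (6, 26), (6, 27), (6, 28), (6, 29), (6, 30)]
Holes: [(1, 1), (1, 2), (1, 3), (1, 4), (1, 5), (1, 6), (1, 9), (1, 10), (1, 11), (1, 12), (1, 13), (1, 14), (1, 17), (1, 18), (1, 19), (1, 20), (1, 21), (1, 22), (1, 25), (1, 26), (1, 27), (1, 28), (1, 29), (1, 30), (2, 1), (2, 2), (2, 3), (2, 4), (2, 5), (2, 6), (2, 9), (2, 10), (2, 11), (2, 12), (2, 13), (2, 14), (2, 17), (2, 18), (2, 19), (2, 20), (2, 21), (2, 22), (2, 25), (2, 26), (2, 27), (2, 28), (2, 29), (2, 30), (5, 1), (5, 2), (5, 3), (5, 4), (5, 5), (5, 6), (5, 9), (5, 10), (5, 11), (5, 12), (5, 13), (5, 14), (5, 17), (5, 18), (5, 19), (5, 20), (5, 21), (5, 22), (5, 25), (5, 26), (5, 27), (5, 28), (5, 29), (5, 30), (6, 1), (6, 2), (6, 3), (6, 4), (6, 5), (6, 6), (6, 9), (6, 10), (6, 11), (6, 12), (6, 13), (6, 14), (6, 17), (6, 18), (6, 19), (6, 20), (6, 21), (6, 22), (6, 25), (6, 26), (6, 27), (6, 28), (6, 29), (6, 30)]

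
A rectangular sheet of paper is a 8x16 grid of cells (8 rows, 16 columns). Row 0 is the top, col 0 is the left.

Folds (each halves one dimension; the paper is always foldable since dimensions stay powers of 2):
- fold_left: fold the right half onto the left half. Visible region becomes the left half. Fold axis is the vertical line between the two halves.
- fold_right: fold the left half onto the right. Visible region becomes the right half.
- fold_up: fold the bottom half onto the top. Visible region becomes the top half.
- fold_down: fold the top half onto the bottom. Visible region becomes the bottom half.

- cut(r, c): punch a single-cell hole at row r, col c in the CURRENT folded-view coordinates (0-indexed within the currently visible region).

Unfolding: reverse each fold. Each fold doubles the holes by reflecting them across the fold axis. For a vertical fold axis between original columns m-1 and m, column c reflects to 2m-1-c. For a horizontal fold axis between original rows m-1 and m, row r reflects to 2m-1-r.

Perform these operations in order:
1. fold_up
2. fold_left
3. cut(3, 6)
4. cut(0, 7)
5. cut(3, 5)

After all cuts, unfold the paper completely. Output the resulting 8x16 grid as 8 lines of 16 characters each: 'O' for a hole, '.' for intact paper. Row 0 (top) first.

Answer: .......OO.......
................
................
.....OO..OO.....
.....OO..OO.....
................
................
.......OO.......

Derivation:
Op 1 fold_up: fold axis h@4; visible region now rows[0,4) x cols[0,16) = 4x16
Op 2 fold_left: fold axis v@8; visible region now rows[0,4) x cols[0,8) = 4x8
Op 3 cut(3, 6): punch at orig (3,6); cuts so far [(3, 6)]; region rows[0,4) x cols[0,8) = 4x8
Op 4 cut(0, 7): punch at orig (0,7); cuts so far [(0, 7), (3, 6)]; region rows[0,4) x cols[0,8) = 4x8
Op 5 cut(3, 5): punch at orig (3,5); cuts so far [(0, 7), (3, 5), (3, 6)]; region rows[0,4) x cols[0,8) = 4x8
Unfold 1 (reflect across v@8): 6 holes -> [(0, 7), (0, 8), (3, 5), (3, 6), (3, 9), (3, 10)]
Unfold 2 (reflect across h@4): 12 holes -> [(0, 7), (0, 8), (3, 5), (3, 6), (3, 9), (3, 10), (4, 5), (4, 6), (4, 9), (4, 10), (7, 7), (7, 8)]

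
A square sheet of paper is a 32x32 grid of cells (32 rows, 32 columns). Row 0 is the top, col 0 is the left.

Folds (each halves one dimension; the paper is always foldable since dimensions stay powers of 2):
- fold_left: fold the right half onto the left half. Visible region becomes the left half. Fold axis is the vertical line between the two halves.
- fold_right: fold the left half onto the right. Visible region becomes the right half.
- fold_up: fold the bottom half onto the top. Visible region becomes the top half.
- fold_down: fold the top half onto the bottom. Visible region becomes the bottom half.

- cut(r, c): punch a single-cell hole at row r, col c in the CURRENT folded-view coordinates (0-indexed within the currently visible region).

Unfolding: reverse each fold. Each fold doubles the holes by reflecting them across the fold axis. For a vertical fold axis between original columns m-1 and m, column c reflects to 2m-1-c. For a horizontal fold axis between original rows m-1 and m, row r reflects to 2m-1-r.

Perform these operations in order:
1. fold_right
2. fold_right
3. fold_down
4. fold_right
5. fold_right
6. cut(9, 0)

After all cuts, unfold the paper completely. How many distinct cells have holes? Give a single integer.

Op 1 fold_right: fold axis v@16; visible region now rows[0,32) x cols[16,32) = 32x16
Op 2 fold_right: fold axis v@24; visible region now rows[0,32) x cols[24,32) = 32x8
Op 3 fold_down: fold axis h@16; visible region now rows[16,32) x cols[24,32) = 16x8
Op 4 fold_right: fold axis v@28; visible region now rows[16,32) x cols[28,32) = 16x4
Op 5 fold_right: fold axis v@30; visible region now rows[16,32) x cols[30,32) = 16x2
Op 6 cut(9, 0): punch at orig (25,30); cuts so far [(25, 30)]; region rows[16,32) x cols[30,32) = 16x2
Unfold 1 (reflect across v@30): 2 holes -> [(25, 29), (25, 30)]
Unfold 2 (reflect across v@28): 4 holes -> [(25, 25), (25, 26), (25, 29), (25, 30)]
Unfold 3 (reflect across h@16): 8 holes -> [(6, 25), (6, 26), (6, 29), (6, 30), (25, 25), (25, 26), (25, 29), (25, 30)]
Unfold 4 (reflect across v@24): 16 holes -> [(6, 17), (6, 18), (6, 21), (6, 22), (6, 25), (6, 26), (6, 29), (6, 30), (25, 17), (25, 18), (25, 21), (25, 22), (25, 25), (25, 26), (25, 29), (25, 30)]
Unfold 5 (reflect across v@16): 32 holes -> [(6, 1), (6, 2), (6, 5), (6, 6), (6, 9), (6, 10), (6, 13), (6, 14), (6, 17), (6, 18), (6, 21), (6, 22), (6, 25), (6, 26), (6, 29), (6, 30), (25, 1), (25, 2), (25, 5), (25, 6), (25, 9), (25, 10), (25, 13), (25, 14), (25, 17), (25, 18), (25, 21), (25, 22), (25, 25), (25, 26), (25, 29), (25, 30)]

Answer: 32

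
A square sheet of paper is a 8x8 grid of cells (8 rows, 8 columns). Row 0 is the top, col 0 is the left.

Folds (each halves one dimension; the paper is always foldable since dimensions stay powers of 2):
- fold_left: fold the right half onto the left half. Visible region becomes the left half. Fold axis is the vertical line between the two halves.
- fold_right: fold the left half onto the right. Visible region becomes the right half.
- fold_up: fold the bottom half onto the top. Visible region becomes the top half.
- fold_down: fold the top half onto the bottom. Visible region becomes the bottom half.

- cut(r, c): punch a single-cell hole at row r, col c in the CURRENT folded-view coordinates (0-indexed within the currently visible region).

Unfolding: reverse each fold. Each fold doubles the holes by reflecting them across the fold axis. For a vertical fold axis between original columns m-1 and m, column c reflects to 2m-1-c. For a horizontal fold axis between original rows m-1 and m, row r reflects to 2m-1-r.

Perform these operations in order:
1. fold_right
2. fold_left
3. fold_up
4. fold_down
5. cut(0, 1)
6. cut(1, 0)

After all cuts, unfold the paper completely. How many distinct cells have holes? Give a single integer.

Answer: 32

Derivation:
Op 1 fold_right: fold axis v@4; visible region now rows[0,8) x cols[4,8) = 8x4
Op 2 fold_left: fold axis v@6; visible region now rows[0,8) x cols[4,6) = 8x2
Op 3 fold_up: fold axis h@4; visible region now rows[0,4) x cols[4,6) = 4x2
Op 4 fold_down: fold axis h@2; visible region now rows[2,4) x cols[4,6) = 2x2
Op 5 cut(0, 1): punch at orig (2,5); cuts so far [(2, 5)]; region rows[2,4) x cols[4,6) = 2x2
Op 6 cut(1, 0): punch at orig (3,4); cuts so far [(2, 5), (3, 4)]; region rows[2,4) x cols[4,6) = 2x2
Unfold 1 (reflect across h@2): 4 holes -> [(0, 4), (1, 5), (2, 5), (3, 4)]
Unfold 2 (reflect across h@4): 8 holes -> [(0, 4), (1, 5), (2, 5), (3, 4), (4, 4), (5, 5), (6, 5), (7, 4)]
Unfold 3 (reflect across v@6): 16 holes -> [(0, 4), (0, 7), (1, 5), (1, 6), (2, 5), (2, 6), (3, 4), (3, 7), (4, 4), (4, 7), (5, 5), (5, 6), (6, 5), (6, 6), (7, 4), (7, 7)]
Unfold 4 (reflect across v@4): 32 holes -> [(0, 0), (0, 3), (0, 4), (0, 7), (1, 1), (1, 2), (1, 5), (1, 6), (2, 1), (2, 2), (2, 5), (2, 6), (3, 0), (3, 3), (3, 4), (3, 7), (4, 0), (4, 3), (4, 4), (4, 7), (5, 1), (5, 2), (5, 5), (5, 6), (6, 1), (6, 2), (6, 5), (6, 6), (7, 0), (7, 3), (7, 4), (7, 7)]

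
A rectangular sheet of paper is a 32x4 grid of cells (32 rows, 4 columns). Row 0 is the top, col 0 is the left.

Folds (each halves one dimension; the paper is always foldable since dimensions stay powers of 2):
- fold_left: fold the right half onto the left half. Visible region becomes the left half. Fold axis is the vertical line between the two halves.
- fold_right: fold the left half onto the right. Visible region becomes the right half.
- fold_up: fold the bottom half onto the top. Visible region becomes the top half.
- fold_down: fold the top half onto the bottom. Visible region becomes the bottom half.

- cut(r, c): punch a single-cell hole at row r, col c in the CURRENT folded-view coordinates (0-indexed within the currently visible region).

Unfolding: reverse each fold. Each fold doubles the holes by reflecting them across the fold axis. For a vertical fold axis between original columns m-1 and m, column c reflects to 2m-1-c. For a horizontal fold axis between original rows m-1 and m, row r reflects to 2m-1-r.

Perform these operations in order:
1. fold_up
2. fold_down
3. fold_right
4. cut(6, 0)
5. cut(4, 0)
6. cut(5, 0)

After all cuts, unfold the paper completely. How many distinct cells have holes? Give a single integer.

Op 1 fold_up: fold axis h@16; visible region now rows[0,16) x cols[0,4) = 16x4
Op 2 fold_down: fold axis h@8; visible region now rows[8,16) x cols[0,4) = 8x4
Op 3 fold_right: fold axis v@2; visible region now rows[8,16) x cols[2,4) = 8x2
Op 4 cut(6, 0): punch at orig (14,2); cuts so far [(14, 2)]; region rows[8,16) x cols[2,4) = 8x2
Op 5 cut(4, 0): punch at orig (12,2); cuts so far [(12, 2), (14, 2)]; region rows[8,16) x cols[2,4) = 8x2
Op 6 cut(5, 0): punch at orig (13,2); cuts so far [(12, 2), (13, 2), (14, 2)]; region rows[8,16) x cols[2,4) = 8x2
Unfold 1 (reflect across v@2): 6 holes -> [(12, 1), (12, 2), (13, 1), (13, 2), (14, 1), (14, 2)]
Unfold 2 (reflect across h@8): 12 holes -> [(1, 1), (1, 2), (2, 1), (2, 2), (3, 1), (3, 2), (12, 1), (12, 2), (13, 1), (13, 2), (14, 1), (14, 2)]
Unfold 3 (reflect across h@16): 24 holes -> [(1, 1), (1, 2), (2, 1), (2, 2), (3, 1), (3, 2), (12, 1), (12, 2), (13, 1), (13, 2), (14, 1), (14, 2), (17, 1), (17, 2), (18, 1), (18, 2), (19, 1), (19, 2), (28, 1), (28, 2), (29, 1), (29, 2), (30, 1), (30, 2)]

Answer: 24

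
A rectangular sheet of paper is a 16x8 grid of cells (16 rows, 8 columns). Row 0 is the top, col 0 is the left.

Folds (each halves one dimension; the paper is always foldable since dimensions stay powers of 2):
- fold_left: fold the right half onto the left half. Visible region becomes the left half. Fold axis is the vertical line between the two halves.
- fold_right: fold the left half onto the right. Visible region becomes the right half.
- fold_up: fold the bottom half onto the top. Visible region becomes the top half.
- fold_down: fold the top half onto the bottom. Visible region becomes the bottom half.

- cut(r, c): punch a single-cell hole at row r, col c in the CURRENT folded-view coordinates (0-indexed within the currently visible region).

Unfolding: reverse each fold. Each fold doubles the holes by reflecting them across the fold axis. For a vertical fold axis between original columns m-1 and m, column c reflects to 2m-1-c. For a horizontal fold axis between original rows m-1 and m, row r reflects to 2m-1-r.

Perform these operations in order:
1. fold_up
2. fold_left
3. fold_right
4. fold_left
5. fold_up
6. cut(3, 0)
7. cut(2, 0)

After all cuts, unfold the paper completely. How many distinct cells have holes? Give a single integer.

Op 1 fold_up: fold axis h@8; visible region now rows[0,8) x cols[0,8) = 8x8
Op 2 fold_left: fold axis v@4; visible region now rows[0,8) x cols[0,4) = 8x4
Op 3 fold_right: fold axis v@2; visible region now rows[0,8) x cols[2,4) = 8x2
Op 4 fold_left: fold axis v@3; visible region now rows[0,8) x cols[2,3) = 8x1
Op 5 fold_up: fold axis h@4; visible region now rows[0,4) x cols[2,3) = 4x1
Op 6 cut(3, 0): punch at orig (3,2); cuts so far [(3, 2)]; region rows[0,4) x cols[2,3) = 4x1
Op 7 cut(2, 0): punch at orig (2,2); cuts so far [(2, 2), (3, 2)]; region rows[0,4) x cols[2,3) = 4x1
Unfold 1 (reflect across h@4): 4 holes -> [(2, 2), (3, 2), (4, 2), (5, 2)]
Unfold 2 (reflect across v@3): 8 holes -> [(2, 2), (2, 3), (3, 2), (3, 3), (4, 2), (4, 3), (5, 2), (5, 3)]
Unfold 3 (reflect across v@2): 16 holes -> [(2, 0), (2, 1), (2, 2), (2, 3), (3, 0), (3, 1), (3, 2), (3, 3), (4, 0), (4, 1), (4, 2), (4, 3), (5, 0), (5, 1), (5, 2), (5, 3)]
Unfold 4 (reflect across v@4): 32 holes -> [(2, 0), (2, 1), (2, 2), (2, 3), (2, 4), (2, 5), (2, 6), (2, 7), (3, 0), (3, 1), (3, 2), (3, 3), (3, 4), (3, 5), (3, 6), (3, 7), (4, 0), (4, 1), (4, 2), (4, 3), (4, 4), (4, 5), (4, 6), (4, 7), (5, 0), (5, 1), (5, 2), (5, 3), (5, 4), (5, 5), (5, 6), (5, 7)]
Unfold 5 (reflect across h@8): 64 holes -> [(2, 0), (2, 1), (2, 2), (2, 3), (2, 4), (2, 5), (2, 6), (2, 7), (3, 0), (3, 1), (3, 2), (3, 3), (3, 4), (3, 5), (3, 6), (3, 7), (4, 0), (4, 1), (4, 2), (4, 3), (4, 4), (4, 5), (4, 6), (4, 7), (5, 0), (5, 1), (5, 2), (5, 3), (5, 4), (5, 5), (5, 6), (5, 7), (10, 0), (10, 1), (10, 2), (10, 3), (10, 4), (10, 5), (10, 6), (10, 7), (11, 0), (11, 1), (11, 2), (11, 3), (11, 4), (11, 5), (11, 6), (11, 7), (12, 0), (12, 1), (12, 2), (12, 3), (12, 4), (12, 5), (12, 6), (12, 7), (13, 0), (13, 1), (13, 2), (13, 3), (13, 4), (13, 5), (13, 6), (13, 7)]

Answer: 64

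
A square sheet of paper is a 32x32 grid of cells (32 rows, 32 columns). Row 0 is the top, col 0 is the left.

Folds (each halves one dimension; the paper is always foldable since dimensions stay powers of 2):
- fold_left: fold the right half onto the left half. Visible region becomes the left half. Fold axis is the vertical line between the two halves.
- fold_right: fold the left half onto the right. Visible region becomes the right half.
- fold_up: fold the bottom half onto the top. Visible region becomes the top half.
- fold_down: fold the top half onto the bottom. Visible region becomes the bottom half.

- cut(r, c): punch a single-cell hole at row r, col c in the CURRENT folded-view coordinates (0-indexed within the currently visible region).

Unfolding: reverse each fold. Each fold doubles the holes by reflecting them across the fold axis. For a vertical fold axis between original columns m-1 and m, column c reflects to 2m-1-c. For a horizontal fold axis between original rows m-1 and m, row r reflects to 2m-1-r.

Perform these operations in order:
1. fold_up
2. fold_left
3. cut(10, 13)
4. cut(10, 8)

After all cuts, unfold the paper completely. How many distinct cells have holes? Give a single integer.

Op 1 fold_up: fold axis h@16; visible region now rows[0,16) x cols[0,32) = 16x32
Op 2 fold_left: fold axis v@16; visible region now rows[0,16) x cols[0,16) = 16x16
Op 3 cut(10, 13): punch at orig (10,13); cuts so far [(10, 13)]; region rows[0,16) x cols[0,16) = 16x16
Op 4 cut(10, 8): punch at orig (10,8); cuts so far [(10, 8), (10, 13)]; region rows[0,16) x cols[0,16) = 16x16
Unfold 1 (reflect across v@16): 4 holes -> [(10, 8), (10, 13), (10, 18), (10, 23)]
Unfold 2 (reflect across h@16): 8 holes -> [(10, 8), (10, 13), (10, 18), (10, 23), (21, 8), (21, 13), (21, 18), (21, 23)]

Answer: 8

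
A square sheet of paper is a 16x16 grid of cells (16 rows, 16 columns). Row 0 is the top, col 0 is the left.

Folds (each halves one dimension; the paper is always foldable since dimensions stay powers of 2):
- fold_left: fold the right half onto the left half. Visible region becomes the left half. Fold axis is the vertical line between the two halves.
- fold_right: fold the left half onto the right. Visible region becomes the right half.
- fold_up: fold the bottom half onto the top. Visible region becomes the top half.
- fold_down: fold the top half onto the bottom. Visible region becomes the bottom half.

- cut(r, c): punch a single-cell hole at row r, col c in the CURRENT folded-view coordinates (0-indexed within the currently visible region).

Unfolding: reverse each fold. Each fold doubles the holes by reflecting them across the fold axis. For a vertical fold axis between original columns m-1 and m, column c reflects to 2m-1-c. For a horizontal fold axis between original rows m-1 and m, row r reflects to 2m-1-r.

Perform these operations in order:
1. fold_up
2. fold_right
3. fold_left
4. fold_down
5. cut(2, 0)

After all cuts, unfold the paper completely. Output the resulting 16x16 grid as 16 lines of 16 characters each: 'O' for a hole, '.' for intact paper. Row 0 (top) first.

Op 1 fold_up: fold axis h@8; visible region now rows[0,8) x cols[0,16) = 8x16
Op 2 fold_right: fold axis v@8; visible region now rows[0,8) x cols[8,16) = 8x8
Op 3 fold_left: fold axis v@12; visible region now rows[0,8) x cols[8,12) = 8x4
Op 4 fold_down: fold axis h@4; visible region now rows[4,8) x cols[8,12) = 4x4
Op 5 cut(2, 0): punch at orig (6,8); cuts so far [(6, 8)]; region rows[4,8) x cols[8,12) = 4x4
Unfold 1 (reflect across h@4): 2 holes -> [(1, 8), (6, 8)]
Unfold 2 (reflect across v@12): 4 holes -> [(1, 8), (1, 15), (6, 8), (6, 15)]
Unfold 3 (reflect across v@8): 8 holes -> [(1, 0), (1, 7), (1, 8), (1, 15), (6, 0), (6, 7), (6, 8), (6, 15)]
Unfold 4 (reflect across h@8): 16 holes -> [(1, 0), (1, 7), (1, 8), (1, 15), (6, 0), (6, 7), (6, 8), (6, 15), (9, 0), (9, 7), (9, 8), (9, 15), (14, 0), (14, 7), (14, 8), (14, 15)]

Answer: ................
O......OO......O
................
................
................
................
O......OO......O
................
................
O......OO......O
................
................
................
................
O......OO......O
................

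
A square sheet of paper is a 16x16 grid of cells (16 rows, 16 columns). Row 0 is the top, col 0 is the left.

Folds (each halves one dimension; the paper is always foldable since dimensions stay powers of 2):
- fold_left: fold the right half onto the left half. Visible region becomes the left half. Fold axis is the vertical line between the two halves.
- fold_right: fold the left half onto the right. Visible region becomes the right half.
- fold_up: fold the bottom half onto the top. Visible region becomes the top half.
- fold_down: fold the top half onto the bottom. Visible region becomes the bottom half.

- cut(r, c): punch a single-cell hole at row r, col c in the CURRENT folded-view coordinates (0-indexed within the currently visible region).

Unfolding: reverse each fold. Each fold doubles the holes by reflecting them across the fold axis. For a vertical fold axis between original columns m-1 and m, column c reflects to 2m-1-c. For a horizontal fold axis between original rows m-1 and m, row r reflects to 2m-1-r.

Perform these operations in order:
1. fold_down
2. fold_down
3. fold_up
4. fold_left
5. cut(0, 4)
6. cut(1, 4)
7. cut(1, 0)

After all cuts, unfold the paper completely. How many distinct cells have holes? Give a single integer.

Answer: 48

Derivation:
Op 1 fold_down: fold axis h@8; visible region now rows[8,16) x cols[0,16) = 8x16
Op 2 fold_down: fold axis h@12; visible region now rows[12,16) x cols[0,16) = 4x16
Op 3 fold_up: fold axis h@14; visible region now rows[12,14) x cols[0,16) = 2x16
Op 4 fold_left: fold axis v@8; visible region now rows[12,14) x cols[0,8) = 2x8
Op 5 cut(0, 4): punch at orig (12,4); cuts so far [(12, 4)]; region rows[12,14) x cols[0,8) = 2x8
Op 6 cut(1, 4): punch at orig (13,4); cuts so far [(12, 4), (13, 4)]; region rows[12,14) x cols[0,8) = 2x8
Op 7 cut(1, 0): punch at orig (13,0); cuts so far [(12, 4), (13, 0), (13, 4)]; region rows[12,14) x cols[0,8) = 2x8
Unfold 1 (reflect across v@8): 6 holes -> [(12, 4), (12, 11), (13, 0), (13, 4), (13, 11), (13, 15)]
Unfold 2 (reflect across h@14): 12 holes -> [(12, 4), (12, 11), (13, 0), (13, 4), (13, 11), (13, 15), (14, 0), (14, 4), (14, 11), (14, 15), (15, 4), (15, 11)]
Unfold 3 (reflect across h@12): 24 holes -> [(8, 4), (8, 11), (9, 0), (9, 4), (9, 11), (9, 15), (10, 0), (10, 4), (10, 11), (10, 15), (11, 4), (11, 11), (12, 4), (12, 11), (13, 0), (13, 4), (13, 11), (13, 15), (14, 0), (14, 4), (14, 11), (14, 15), (15, 4), (15, 11)]
Unfold 4 (reflect across h@8): 48 holes -> [(0, 4), (0, 11), (1, 0), (1, 4), (1, 11), (1, 15), (2, 0), (2, 4), (2, 11), (2, 15), (3, 4), (3, 11), (4, 4), (4, 11), (5, 0), (5, 4), (5, 11), (5, 15), (6, 0), (6, 4), (6, 11), (6, 15), (7, 4), (7, 11), (8, 4), (8, 11), (9, 0), (9, 4), (9, 11), (9, 15), (10, 0), (10, 4), (10, 11), (10, 15), (11, 4), (11, 11), (12, 4), (12, 11), (13, 0), (13, 4), (13, 11), (13, 15), (14, 0), (14, 4), (14, 11), (14, 15), (15, 4), (15, 11)]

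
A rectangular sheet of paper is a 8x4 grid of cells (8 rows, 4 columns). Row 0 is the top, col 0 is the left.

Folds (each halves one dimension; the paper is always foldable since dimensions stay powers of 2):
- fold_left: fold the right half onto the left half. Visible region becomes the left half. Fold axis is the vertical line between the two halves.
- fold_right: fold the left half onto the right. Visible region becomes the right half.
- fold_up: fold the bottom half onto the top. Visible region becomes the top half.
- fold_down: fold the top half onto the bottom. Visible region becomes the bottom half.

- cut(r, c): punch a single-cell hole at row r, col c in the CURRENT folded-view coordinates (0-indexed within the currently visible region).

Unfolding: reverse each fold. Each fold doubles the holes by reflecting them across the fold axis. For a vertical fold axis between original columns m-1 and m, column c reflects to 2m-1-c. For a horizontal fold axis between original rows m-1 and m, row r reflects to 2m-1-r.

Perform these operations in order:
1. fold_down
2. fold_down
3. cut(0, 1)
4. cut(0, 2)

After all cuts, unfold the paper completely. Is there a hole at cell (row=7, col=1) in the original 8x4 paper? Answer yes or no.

Answer: no

Derivation:
Op 1 fold_down: fold axis h@4; visible region now rows[4,8) x cols[0,4) = 4x4
Op 2 fold_down: fold axis h@6; visible region now rows[6,8) x cols[0,4) = 2x4
Op 3 cut(0, 1): punch at orig (6,1); cuts so far [(6, 1)]; region rows[6,8) x cols[0,4) = 2x4
Op 4 cut(0, 2): punch at orig (6,2); cuts so far [(6, 1), (6, 2)]; region rows[6,8) x cols[0,4) = 2x4
Unfold 1 (reflect across h@6): 4 holes -> [(5, 1), (5, 2), (6, 1), (6, 2)]
Unfold 2 (reflect across h@4): 8 holes -> [(1, 1), (1, 2), (2, 1), (2, 2), (5, 1), (5, 2), (6, 1), (6, 2)]
Holes: [(1, 1), (1, 2), (2, 1), (2, 2), (5, 1), (5, 2), (6, 1), (6, 2)]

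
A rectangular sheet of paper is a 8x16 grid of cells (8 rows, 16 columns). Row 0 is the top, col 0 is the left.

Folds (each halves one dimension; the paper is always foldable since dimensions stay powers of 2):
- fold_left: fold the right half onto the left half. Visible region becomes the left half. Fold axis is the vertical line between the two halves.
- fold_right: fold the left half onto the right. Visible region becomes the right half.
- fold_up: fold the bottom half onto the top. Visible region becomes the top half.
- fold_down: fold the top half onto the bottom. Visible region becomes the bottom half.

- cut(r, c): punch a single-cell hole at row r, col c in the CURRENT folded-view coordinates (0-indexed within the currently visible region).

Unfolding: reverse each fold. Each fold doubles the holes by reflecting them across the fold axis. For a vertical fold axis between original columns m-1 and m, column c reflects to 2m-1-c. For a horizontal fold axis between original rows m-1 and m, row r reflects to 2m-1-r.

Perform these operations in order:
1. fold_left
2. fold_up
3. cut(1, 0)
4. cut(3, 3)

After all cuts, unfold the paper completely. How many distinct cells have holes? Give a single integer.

Answer: 8

Derivation:
Op 1 fold_left: fold axis v@8; visible region now rows[0,8) x cols[0,8) = 8x8
Op 2 fold_up: fold axis h@4; visible region now rows[0,4) x cols[0,8) = 4x8
Op 3 cut(1, 0): punch at orig (1,0); cuts so far [(1, 0)]; region rows[0,4) x cols[0,8) = 4x8
Op 4 cut(3, 3): punch at orig (3,3); cuts so far [(1, 0), (3, 3)]; region rows[0,4) x cols[0,8) = 4x8
Unfold 1 (reflect across h@4): 4 holes -> [(1, 0), (3, 3), (4, 3), (6, 0)]
Unfold 2 (reflect across v@8): 8 holes -> [(1, 0), (1, 15), (3, 3), (3, 12), (4, 3), (4, 12), (6, 0), (6, 15)]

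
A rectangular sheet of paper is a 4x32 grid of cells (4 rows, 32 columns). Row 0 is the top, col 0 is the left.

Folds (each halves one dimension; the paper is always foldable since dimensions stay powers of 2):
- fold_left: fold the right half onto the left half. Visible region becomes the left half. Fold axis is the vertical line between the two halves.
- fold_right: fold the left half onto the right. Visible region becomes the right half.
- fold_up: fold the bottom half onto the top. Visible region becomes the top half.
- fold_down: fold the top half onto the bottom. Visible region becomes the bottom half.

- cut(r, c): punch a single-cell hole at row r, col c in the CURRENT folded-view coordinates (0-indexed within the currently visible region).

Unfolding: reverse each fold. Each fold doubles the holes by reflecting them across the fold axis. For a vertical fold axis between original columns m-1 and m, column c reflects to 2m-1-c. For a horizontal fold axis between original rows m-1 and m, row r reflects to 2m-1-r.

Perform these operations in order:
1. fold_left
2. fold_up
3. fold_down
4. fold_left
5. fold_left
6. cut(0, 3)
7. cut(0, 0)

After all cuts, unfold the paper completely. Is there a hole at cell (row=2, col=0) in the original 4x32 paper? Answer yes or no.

Answer: yes

Derivation:
Op 1 fold_left: fold axis v@16; visible region now rows[0,4) x cols[0,16) = 4x16
Op 2 fold_up: fold axis h@2; visible region now rows[0,2) x cols[0,16) = 2x16
Op 3 fold_down: fold axis h@1; visible region now rows[1,2) x cols[0,16) = 1x16
Op 4 fold_left: fold axis v@8; visible region now rows[1,2) x cols[0,8) = 1x8
Op 5 fold_left: fold axis v@4; visible region now rows[1,2) x cols[0,4) = 1x4
Op 6 cut(0, 3): punch at orig (1,3); cuts so far [(1, 3)]; region rows[1,2) x cols[0,4) = 1x4
Op 7 cut(0, 0): punch at orig (1,0); cuts so far [(1, 0), (1, 3)]; region rows[1,2) x cols[0,4) = 1x4
Unfold 1 (reflect across v@4): 4 holes -> [(1, 0), (1, 3), (1, 4), (1, 7)]
Unfold 2 (reflect across v@8): 8 holes -> [(1, 0), (1, 3), (1, 4), (1, 7), (1, 8), (1, 11), (1, 12), (1, 15)]
Unfold 3 (reflect across h@1): 16 holes -> [(0, 0), (0, 3), (0, 4), (0, 7), (0, 8), (0, 11), (0, 12), (0, 15), (1, 0), (1, 3), (1, 4), (1, 7), (1, 8), (1, 11), (1, 12), (1, 15)]
Unfold 4 (reflect across h@2): 32 holes -> [(0, 0), (0, 3), (0, 4), (0, 7), (0, 8), (0, 11), (0, 12), (0, 15), (1, 0), (1, 3), (1, 4), (1, 7), (1, 8), (1, 11), (1, 12), (1, 15), (2, 0), (2, 3), (2, 4), (2, 7), (2, 8), (2, 11), (2, 12), (2, 15), (3, 0), (3, 3), (3, 4), (3, 7), (3, 8), (3, 11), (3, 12), (3, 15)]
Unfold 5 (reflect across v@16): 64 holes -> [(0, 0), (0, 3), (0, 4), (0, 7), (0, 8), (0, 11), (0, 12), (0, 15), (0, 16), (0, 19), (0, 20), (0, 23), (0, 24), (0, 27), (0, 28), (0, 31), (1, 0), (1, 3), (1, 4), (1, 7), (1, 8), (1, 11), (1, 12), (1, 15), (1, 16), (1, 19), (1, 20), (1, 23), (1, 24), (1, 27), (1, 28), (1, 31), (2, 0), (2, 3), (2, 4), (2, 7), (2, 8), (2, 11), (2, 12), (2, 15), (2, 16), (2, 19), (2, 20), (2, 23), (2, 24), (2, 27), (2, 28), (2, 31), (3, 0), (3, 3), (3, 4), (3, 7), (3, 8), (3, 11), (3, 12), (3, 15), (3, 16), (3, 19), (3, 20), (3, 23), (3, 24), (3, 27), (3, 28), (3, 31)]
Holes: [(0, 0), (0, 3), (0, 4), (0, 7), (0, 8), (0, 11), (0, 12), (0, 15), (0, 16), (0, 19), (0, 20), (0, 23), (0, 24), (0, 27), (0, 28), (0, 31), (1, 0), (1, 3), (1, 4), (1, 7), (1, 8), (1, 11), (1, 12), (1, 15), (1, 16), (1, 19), (1, 20), (1, 23), (1, 24), (1, 27), (1, 28), (1, 31), (2, 0), (2, 3), (2, 4), (2, 7), (2, 8), (2, 11), (2, 12), (2, 15), (2, 16), (2, 19), (2, 20), (2, 23), (2, 24), (2, 27), (2, 28), (2, 31), (3, 0), (3, 3), (3, 4), (3, 7), (3, 8), (3, 11), (3, 12), (3, 15), (3, 16), (3, 19), (3, 20), (3, 23), (3, 24), (3, 27), (3, 28), (3, 31)]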